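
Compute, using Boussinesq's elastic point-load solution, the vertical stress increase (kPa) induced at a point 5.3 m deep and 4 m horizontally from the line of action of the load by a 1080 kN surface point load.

Boussinesq vertical stress below a point load on an elastic half-space:
Δσ_z = 3P/(2πz²) · [1 + (r/z)²]^(−5/2)
r/z = 4/5.3 = 0.75472; [1+(r/z)²]^(−5/2) = 0.32399.
Δσ_z = 3×1080/(2π×5.3²) × 0.32399 = 18.357 × 0.32399 = 5.947 kPa

Δσ_z ≈ 5.95 kPa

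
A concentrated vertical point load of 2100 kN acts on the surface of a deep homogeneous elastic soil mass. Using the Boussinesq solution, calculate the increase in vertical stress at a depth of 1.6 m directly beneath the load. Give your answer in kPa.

Δσ_z ≈ 392 kPa

Boussinesq vertical stress below a point load on an elastic half-space:
Δσ_z = 3P/(2πz²) · [1 + (r/z)²]^(−5/2)
r/z = 0/1.6 = 0; [1+(r/z)²]^(−5/2) = 1.
Δσ_z = 3×2100/(2π×1.6²) × 1 = 391.67 × 1 = 391.7 kPa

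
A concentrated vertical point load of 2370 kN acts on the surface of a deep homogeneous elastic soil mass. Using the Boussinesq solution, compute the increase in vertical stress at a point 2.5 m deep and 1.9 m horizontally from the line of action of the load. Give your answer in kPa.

Δσ_z ≈ 57.9 kPa

Boussinesq vertical stress below a point load on an elastic half-space:
Δσ_z = 3P/(2πz²) · [1 + (r/z)²]^(−5/2)
r/z = 1.9/2.5 = 0.76; [1+(r/z)²]^(−5/2) = 0.3199.
Δσ_z = 3×2370/(2π×2.5²) × 0.3199 = 181.05 × 0.3199 = 57.92 kPa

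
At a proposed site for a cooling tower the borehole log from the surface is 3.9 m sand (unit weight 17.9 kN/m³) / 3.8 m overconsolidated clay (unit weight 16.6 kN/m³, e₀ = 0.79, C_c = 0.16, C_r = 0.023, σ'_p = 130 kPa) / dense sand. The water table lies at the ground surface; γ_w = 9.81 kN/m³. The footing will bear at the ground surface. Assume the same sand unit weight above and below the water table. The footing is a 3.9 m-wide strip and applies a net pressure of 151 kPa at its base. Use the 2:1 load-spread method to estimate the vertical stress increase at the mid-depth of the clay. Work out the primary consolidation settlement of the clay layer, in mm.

Mid-depth of clay below the ground surface: z = 3.9 + 3.8/2 = 5.8 m.
Total vertical stress at mid-clay: σ_v = 17.9×3.9 + 16.6×1.9 = 101.35 kPa.
Pore pressure: u = 9.81×(5.8 − 0) = 56.898 kPa.
Initial effective stress: σ'_0 = σ_v − u = 101.35 − 56.898 = 44.452 kPa.
Stress increase at mid-clay by the 2:1 spreading method:
Δσ = qB/(B+z) = 151×3.9/(3.9+5.8) = 60.711 kPa
Final effective stress: σ'_f = 44.452 + 60.711 = 105.16 kPa.
σ'_f = 105.16 ≤ σ'_p = 130 kPa, so the clay remains overconsolidated and only the recompression index applies:
S_c = C_r·H/(1+e₀)·log₁₀(σ'_f/σ'_0) = 0.023×3.8/1.79×log₁₀(105.16/44.452)
    = 0.048827 × 0.37396 = 0.01826 m

S_c ≈ 18.3 mm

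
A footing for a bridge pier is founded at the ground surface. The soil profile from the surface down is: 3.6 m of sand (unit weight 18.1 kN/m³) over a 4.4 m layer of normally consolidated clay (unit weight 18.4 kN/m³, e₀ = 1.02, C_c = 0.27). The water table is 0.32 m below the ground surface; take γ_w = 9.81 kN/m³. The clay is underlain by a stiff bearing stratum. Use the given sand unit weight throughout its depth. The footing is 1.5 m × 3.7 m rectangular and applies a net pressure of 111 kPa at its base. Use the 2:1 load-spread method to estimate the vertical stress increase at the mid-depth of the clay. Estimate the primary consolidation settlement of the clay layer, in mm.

Mid-depth of clay below the ground surface: z = 3.6 + 4.4/2 = 5.8 m.
Total vertical stress at mid-clay: σ_v = 18.1×3.6 + 18.4×2.2 = 105.64 kPa.
Pore pressure: u = 9.81×(5.8 − 0.32) = 53.759 kPa.
Initial effective stress: σ'_0 = σ_v − u = 105.64 − 53.759 = 51.881 kPa.
Stress increase at mid-clay by the 2:1 spreading method:
Δσ = qBL/((B+z)(L+z)) = 111×1.5×3.7/((1.5+5.8)(3.7+5.8)) = 8.8832 kPa
Final effective stress: σ'_f = σ'_0 + Δσ = 51.881 + 8.8832 = 60.764 kPa.
Normally consolidated clay, so the full stress increment lies on the virgin compression line:
S_c = C_c·H/(1+e₀)·log₁₀(σ'_f/σ'_0) = 0.27×4.4/(1+1.02)×log₁₀(60.764/51.881)
    = 0.58812 × 0.068638 = 0.04037 m

S_c ≈ 40.4 mm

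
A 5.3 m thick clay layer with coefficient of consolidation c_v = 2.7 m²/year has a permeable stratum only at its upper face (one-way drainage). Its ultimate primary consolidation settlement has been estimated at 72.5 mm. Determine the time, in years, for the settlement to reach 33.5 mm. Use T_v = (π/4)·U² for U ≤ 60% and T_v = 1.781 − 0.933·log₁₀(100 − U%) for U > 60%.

Drainage path length: H_d = H = 5.3 m (single drainage).
U = S(t)/S_ult = 33.5/72.5 = 0.4621.
U ≤ 60%: T_v = (π/4)·U² = (π/4)×0.46207² = 0.16769.
t = T_v·H_d²/c_v = 0.16769×5.3²/2.7 = 1.745 years.

t ≈ 1.74 years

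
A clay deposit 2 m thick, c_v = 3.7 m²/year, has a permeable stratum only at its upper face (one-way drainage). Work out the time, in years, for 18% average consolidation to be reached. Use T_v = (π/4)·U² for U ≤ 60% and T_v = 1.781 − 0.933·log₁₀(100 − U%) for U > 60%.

t ≈ 0.0275 years

Drainage path length: H_d = H = 2 m (single drainage).
U ≤ 60%: T_v = (π/4)·U² = (π/4)×0.18² = 0.025447.
t = T_v·H_d²/c_v = 0.025447×2²/3.7 = 0.02751 years.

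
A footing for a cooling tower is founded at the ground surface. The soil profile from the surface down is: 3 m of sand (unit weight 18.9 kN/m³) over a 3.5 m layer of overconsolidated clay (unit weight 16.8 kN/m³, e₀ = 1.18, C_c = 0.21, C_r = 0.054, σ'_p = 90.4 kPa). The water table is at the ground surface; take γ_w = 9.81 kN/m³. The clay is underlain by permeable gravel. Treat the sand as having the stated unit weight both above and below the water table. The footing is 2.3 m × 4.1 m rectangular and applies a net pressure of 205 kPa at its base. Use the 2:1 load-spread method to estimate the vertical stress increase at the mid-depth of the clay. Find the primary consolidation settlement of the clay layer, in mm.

Mid-depth of clay below the ground surface: z = 3 + 3.5/2 = 4.75 m.
Total vertical stress at mid-clay: σ_v = 18.9×3 + 16.8×1.75 = 86.1 kPa.
Pore pressure: u = 9.81×(4.75 − 0) = 46.598 kPa.
Initial effective stress: σ'_0 = σ_v − u = 86.1 − 46.598 = 39.502 kPa.
Stress increase at mid-clay by the 2:1 spreading method:
Δσ = qBL/((B+z)(L+z)) = 205×2.3×4.1/((2.3+4.75)(4.1+4.75)) = 30.984 kPa
Final effective stress: σ'_f = 39.502 + 30.984 = 70.486 kPa.
σ'_f = 70.486 ≤ σ'_p = 90.4 kPa, so the clay remains overconsolidated and only the recompression index applies:
S_c = C_r·H/(1+e₀)·log₁₀(σ'_f/σ'_0) = 0.054×3.5/2.18×log₁₀(70.486/39.502)
    = 0.086697 × 0.25148 = 0.0218 m

S_c ≈ 21.8 mm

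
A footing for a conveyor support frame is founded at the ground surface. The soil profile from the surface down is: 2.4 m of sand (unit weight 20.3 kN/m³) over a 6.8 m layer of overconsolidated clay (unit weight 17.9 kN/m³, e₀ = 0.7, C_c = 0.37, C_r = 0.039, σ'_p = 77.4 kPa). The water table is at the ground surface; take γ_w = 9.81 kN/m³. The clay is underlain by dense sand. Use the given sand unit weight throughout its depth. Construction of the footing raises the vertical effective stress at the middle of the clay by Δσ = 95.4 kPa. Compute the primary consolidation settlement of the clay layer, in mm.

Mid-depth of clay below the ground surface: z = 2.4 + 6.8/2 = 5.8 m.
Total vertical stress at mid-clay: σ_v = 20.3×2.4 + 17.9×3.4 = 109.58 kPa.
Pore pressure: u = 9.81×(5.8 − 0) = 56.898 kPa.
Initial effective stress: σ'_0 = σ_v − u = 109.58 − 56.898 = 52.682 kPa.
Final effective stress: σ'_f = 52.682 + 95.4 = 148.08 kPa.
σ'_f = 148.08 > σ'_p = 77.4 kPa, so the stress path crosses the preconsolidation pressure — recompression up to σ'_p, then virgin compression beyond:
S_c = H/(1+e₀)·[C_r·log₁₀(σ'_p/σ'_0) + C_c·log₁₀(σ'_f/σ'_p)]
    = 6.8/1.7 × [0.039×log₁₀(77.4/52.682) + 0.37×log₁₀(148.08/77.4)]
    = 4 × [0.0065161 + 0.10425] = 0.4431 m

S_c ≈ 443 mm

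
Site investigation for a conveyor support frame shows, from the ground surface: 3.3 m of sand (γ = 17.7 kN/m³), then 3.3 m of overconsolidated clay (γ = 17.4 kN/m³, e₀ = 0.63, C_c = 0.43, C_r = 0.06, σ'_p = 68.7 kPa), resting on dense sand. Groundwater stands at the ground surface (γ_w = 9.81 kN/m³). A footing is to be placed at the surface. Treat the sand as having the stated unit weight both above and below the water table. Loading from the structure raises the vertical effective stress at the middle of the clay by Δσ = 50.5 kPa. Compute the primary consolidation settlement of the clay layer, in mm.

Mid-depth of clay below the ground surface: z = 3.3 + 3.3/2 = 4.95 m.
Total vertical stress at mid-clay: σ_v = 17.7×3.3 + 17.4×1.65 = 87.12 kPa.
Pore pressure: u = 9.81×(4.95 − 0) = 48.56 kPa.
Initial effective stress: σ'_0 = σ_v − u = 87.12 − 48.56 = 38.56 kPa.
Final effective stress: σ'_f = 38.56 + 50.5 = 89.06 kPa.
σ'_f = 89.06 > σ'_p = 68.7 kPa, so the stress path crosses the preconsolidation pressure — recompression up to σ'_p, then virgin compression beyond:
S_c = H/(1+e₀)·[C_r·log₁₀(σ'_p/σ'_0) + C_c·log₁₀(σ'_f/σ'_p)]
    = 3.3/1.63 × [0.06×log₁₀(68.7/38.56) + 0.43×log₁₀(89.06/68.7)]
    = 2.0245 × [0.015049 + 0.048472] = 0.1286 m

S_c ≈ 129 mm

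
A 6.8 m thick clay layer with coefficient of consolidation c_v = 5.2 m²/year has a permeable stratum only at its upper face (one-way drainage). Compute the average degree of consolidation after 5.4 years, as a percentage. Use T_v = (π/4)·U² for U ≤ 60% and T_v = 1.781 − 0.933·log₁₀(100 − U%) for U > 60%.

U ≈ 81.9 %

Drainage path length: H_d = H = 6.8 m (single drainage).
T_v = c_v·t/H_d² = 5.2×5.4/6.8² = 0.60727.
T_v = 0.60727 corresponds to the U > 60% branch:
U = 1 − 10^((1.781 − T_v)/0.933)/100 = 0.8189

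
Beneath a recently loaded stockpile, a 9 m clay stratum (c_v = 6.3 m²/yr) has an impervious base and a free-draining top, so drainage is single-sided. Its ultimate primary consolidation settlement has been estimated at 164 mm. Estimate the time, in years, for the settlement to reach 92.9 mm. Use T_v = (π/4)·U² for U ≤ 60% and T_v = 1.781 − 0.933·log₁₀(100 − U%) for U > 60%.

t ≈ 3.24 years

Drainage path length: H_d = H = 9 m (single drainage).
U = S(t)/S_ult = 92.9/164 = 0.5665.
U ≤ 60%: T_v = (π/4)·U² = (π/4)×0.56646² = 0.25202.
t = T_v·H_d²/c_v = 0.25202×9²/6.3 = 3.24 years.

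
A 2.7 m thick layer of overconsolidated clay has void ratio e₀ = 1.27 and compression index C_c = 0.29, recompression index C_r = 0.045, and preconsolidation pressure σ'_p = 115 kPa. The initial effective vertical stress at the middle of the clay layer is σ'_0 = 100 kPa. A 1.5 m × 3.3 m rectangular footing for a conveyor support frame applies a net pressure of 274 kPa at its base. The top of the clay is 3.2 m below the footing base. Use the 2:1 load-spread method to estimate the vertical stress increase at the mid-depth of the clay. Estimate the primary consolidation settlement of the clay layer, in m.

S_c ≈ 0.0199 m

Mid-depth of clay below the footing base: z = 3.2 + 2.7/2 = 4.55 m.
Stress increase at mid-clay by the 2:1 spreading method:
Δσ = qBL/((B+z)(L+z)) = 274×1.5×3.3/((1.5+4.55)(3.3+4.55)) = 28.558 kPa
Final effective stress: σ'_f = 100 + 28.558 = 128.56 kPa.
σ'_f = 128.56 > σ'_p = 115 kPa, so the stress path crosses the preconsolidation pressure — recompression up to σ'_p, then virgin compression beyond:
S_c = H/(1+e₀)·[C_r·log₁₀(σ'_p/σ'_0) + C_c·log₁₀(σ'_f/σ'_p)]
    = 2.7/2.27 × [0.045×log₁₀(115/100) + 0.29×log₁₀(128.56/115)]
    = 1.1894 × [0.0027314 + 0.014038] = 0.01995 m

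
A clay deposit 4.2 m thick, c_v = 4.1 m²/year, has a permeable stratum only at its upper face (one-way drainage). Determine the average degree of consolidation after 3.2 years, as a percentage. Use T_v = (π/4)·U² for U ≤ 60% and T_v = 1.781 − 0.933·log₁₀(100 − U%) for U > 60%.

Drainage path length: H_d = H = 4.2 m (single drainage).
T_v = c_v·t/H_d² = 4.1×3.2/4.2² = 0.74376.
T_v = 0.74376 corresponds to the U > 60% branch:
U = 1 − 10^((1.781 − T_v)/0.933)/100 = 0.8707

U ≈ 87.1 %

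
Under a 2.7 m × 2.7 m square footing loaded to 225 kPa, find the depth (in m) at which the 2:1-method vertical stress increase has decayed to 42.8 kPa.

2:1 spreading — at depth z the loaded area has grown by z in each plan dimension:
qB²/(B+z)² = Δσ_z ⇒ z = B(√(q/Δσ_z) − 1) = 2.7×(√(225/42.8) − 1) = 3.491 m

z ≈ 3.49 m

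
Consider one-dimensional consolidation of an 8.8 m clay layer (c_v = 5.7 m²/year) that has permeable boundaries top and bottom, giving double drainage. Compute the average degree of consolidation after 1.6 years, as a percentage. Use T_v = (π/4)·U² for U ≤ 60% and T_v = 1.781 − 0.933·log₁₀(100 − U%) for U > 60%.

U ≈ 74.6 %

Drainage path length: H_d = H/2 = 4.4 m (double drainage).
T_v = c_v·t/H_d² = 5.7×1.6/4.4² = 0.47107.
T_v = 0.47107 corresponds to the U > 60% branch:
U = 1 − 10^((1.781 − T_v)/0.933)/100 = 0.7465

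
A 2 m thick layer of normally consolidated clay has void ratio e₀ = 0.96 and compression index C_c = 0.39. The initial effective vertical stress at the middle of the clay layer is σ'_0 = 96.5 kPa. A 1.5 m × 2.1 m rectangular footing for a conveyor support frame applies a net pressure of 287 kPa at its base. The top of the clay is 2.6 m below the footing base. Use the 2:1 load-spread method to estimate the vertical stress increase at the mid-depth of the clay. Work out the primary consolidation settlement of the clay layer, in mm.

Mid-depth of clay below the footing base: z = 2.6 + 2/2 = 3.6 m.
Stress increase at mid-clay by the 2:1 spreading method:
Δσ = qBL/((B+z)(L+z)) = 287×1.5×2.1/((1.5+3.6)(2.1+3.6)) = 31.099 kPa
Final effective stress: σ'_f = σ'_0 + Δσ = 96.5 + 31.099 = 127.6 kPa.
Normally consolidated clay, so the full stress increment lies on the virgin compression line:
S_c = C_c·H/(1+e₀)·log₁₀(σ'_f/σ'_0) = 0.39×2/(1+0.96)×log₁₀(127.6/96.5)
    = 0.39796 × 0.12132 = 0.04828 m

S_c ≈ 48.3 mm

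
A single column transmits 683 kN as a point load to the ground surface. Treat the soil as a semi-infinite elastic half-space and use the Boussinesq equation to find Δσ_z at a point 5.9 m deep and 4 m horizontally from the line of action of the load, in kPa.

Δσ_z ≈ 3.64 kPa

Boussinesq vertical stress below a point load on an elastic half-space:
Δσ_z = 3P/(2πz²) · [1 + (r/z)²]^(−5/2)
r/z = 4/5.9 = 0.67797; [1+(r/z)²]^(−5/2) = 0.3885.
Δσ_z = 3×683/(2π×5.9²) × 0.3885 = 9.3682 × 0.3885 = 3.64 kPa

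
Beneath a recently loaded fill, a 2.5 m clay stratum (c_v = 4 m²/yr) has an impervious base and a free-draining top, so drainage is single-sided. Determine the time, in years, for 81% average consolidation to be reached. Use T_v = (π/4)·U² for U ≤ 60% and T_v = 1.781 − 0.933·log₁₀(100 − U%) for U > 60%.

Drainage path length: H_d = H = 2.5 m (single drainage).
U > 60%: T_v = 1.781 − 0.933·log₁₀(100 − 81) = 0.58792.
t = T_v·H_d²/c_v = 0.58792×2.5²/4 = 0.9186 years.

t ≈ 0.919 years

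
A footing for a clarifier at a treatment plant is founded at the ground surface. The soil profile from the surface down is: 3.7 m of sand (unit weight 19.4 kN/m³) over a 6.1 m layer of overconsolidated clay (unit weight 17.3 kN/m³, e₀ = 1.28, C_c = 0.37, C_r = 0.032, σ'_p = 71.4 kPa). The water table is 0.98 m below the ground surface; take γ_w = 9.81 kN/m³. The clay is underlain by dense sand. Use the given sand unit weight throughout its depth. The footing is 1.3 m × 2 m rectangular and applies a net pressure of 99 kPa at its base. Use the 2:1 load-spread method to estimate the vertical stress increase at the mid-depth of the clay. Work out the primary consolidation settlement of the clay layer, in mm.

Mid-depth of clay below the ground surface: z = 3.7 + 6.1/2 = 6.75 m.
Total vertical stress at mid-clay: σ_v = 19.4×3.7 + 17.3×3.05 = 124.55 kPa.
Pore pressure: u = 9.81×(6.75 − 0.98) = 56.604 kPa.
Initial effective stress: σ'_0 = σ_v − u = 124.55 − 56.604 = 67.946 kPa.
Stress increase at mid-clay by the 2:1 spreading method:
Δσ = qBL/((B+z)(L+z)) = 99×1.3×2/((1.3+6.75)(2+6.75)) = 3.6543 kPa
Final effective stress: σ'_f = 67.946 + 3.6543 = 71.6 kPa.
σ'_f = 71.6 > σ'_p = 71.4 kPa, so the stress path crosses the preconsolidation pressure — recompression up to σ'_p, then virgin compression beyond:
S_c = H/(1+e₀)·[C_r·log₁₀(σ'_p/σ'_0) + C_c·log₁₀(σ'_f/σ'_p)]
    = 6.1/2.28 × [0.032×log₁₀(71.4/67.946) + 0.37×log₁₀(71.6/71.4)]
    = 2.6754 × [0.0006891 + 0.00044948] = 0.003046 m

S_c ≈ 3.05 mm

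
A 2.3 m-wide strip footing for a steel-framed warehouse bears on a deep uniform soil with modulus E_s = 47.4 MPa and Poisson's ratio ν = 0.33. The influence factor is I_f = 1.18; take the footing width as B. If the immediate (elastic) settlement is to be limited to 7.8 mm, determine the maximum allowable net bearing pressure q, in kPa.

q ≈ 153 kPa

E_s = 47.4 MPa = 47400 kPa.
S_e = q·B·(1−ν²)/E_s · I_f  ⇒  q = S_e·E_s / (B·(1−ν²)·I_f).
q = 0.0078 × 47400 / (2.3 × 0.8911 × 1.18) = 152.9 kPa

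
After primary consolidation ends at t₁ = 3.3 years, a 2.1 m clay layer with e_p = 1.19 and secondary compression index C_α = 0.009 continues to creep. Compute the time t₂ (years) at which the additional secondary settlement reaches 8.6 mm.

t₂ ≈ 32.7 years

S_s = C_α·H/(1+e_p)·log₁₀(t₂/t₁) ⇒ log₁₀(t₂/t₁) = S_s·(1+e_p)/(C_α·H).
log₁₀(t₂/t₁) = 0.0086 × (1+1.19) / (0.009×2.1) = 0.9965
t₂ = t₁ × 10^0.9965 = 3.3 × 9.92 = 32.74 years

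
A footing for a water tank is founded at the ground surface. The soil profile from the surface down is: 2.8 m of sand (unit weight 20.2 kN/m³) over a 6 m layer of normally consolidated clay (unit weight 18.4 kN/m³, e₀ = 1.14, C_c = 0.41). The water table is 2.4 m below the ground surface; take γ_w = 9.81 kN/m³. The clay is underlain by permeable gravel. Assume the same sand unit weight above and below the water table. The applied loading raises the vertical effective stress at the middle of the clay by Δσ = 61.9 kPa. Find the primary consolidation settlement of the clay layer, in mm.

S_c ≈ 291 mm

Mid-depth of clay below the ground surface: z = 2.8 + 6/2 = 5.8 m.
Total vertical stress at mid-clay: σ_v = 20.2×2.8 + 18.4×3 = 111.76 kPa.
Pore pressure: u = 9.81×(5.8 − 2.4) = 33.354 kPa.
Initial effective stress: σ'_0 = σ_v − u = 111.76 − 33.354 = 78.406 kPa.
Final effective stress: σ'_f = σ'_0 + Δσ = 78.406 + 61.9 = 140.31 kPa.
Normally consolidated clay, so the full stress increment lies on the virgin compression line:
S_c = C_c·H/(1+e₀)·log₁₀(σ'_f/σ'_0) = 0.41×6/(1+1.14)×log₁₀(140.31/78.406)
    = 1.1495 × 0.25274 = 0.2905 m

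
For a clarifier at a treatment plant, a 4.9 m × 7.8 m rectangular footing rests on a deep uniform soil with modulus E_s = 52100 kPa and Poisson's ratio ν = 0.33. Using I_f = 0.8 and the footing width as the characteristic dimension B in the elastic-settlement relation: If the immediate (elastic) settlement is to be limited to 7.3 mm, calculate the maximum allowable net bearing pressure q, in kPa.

S_e = q·B·(1−ν²)/E_s · I_f  ⇒  q = S_e·E_s / (B·(1−ν²)·I_f).
q = 0.0073 × 52100 / (4.9 × 0.8911 × 0.8) = 108.9 kPa

q ≈ 109 kPa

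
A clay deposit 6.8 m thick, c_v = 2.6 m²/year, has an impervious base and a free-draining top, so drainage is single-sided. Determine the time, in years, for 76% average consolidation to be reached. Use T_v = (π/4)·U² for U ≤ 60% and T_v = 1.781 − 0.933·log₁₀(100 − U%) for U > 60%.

t ≈ 8.77 years

Drainage path length: H_d = H = 6.8 m (single drainage).
U > 60%: T_v = 1.781 − 0.933·log₁₀(100 − 76) = 0.49326.
t = T_v·H_d²/c_v = 0.49326×6.8²/2.6 = 8.772 years.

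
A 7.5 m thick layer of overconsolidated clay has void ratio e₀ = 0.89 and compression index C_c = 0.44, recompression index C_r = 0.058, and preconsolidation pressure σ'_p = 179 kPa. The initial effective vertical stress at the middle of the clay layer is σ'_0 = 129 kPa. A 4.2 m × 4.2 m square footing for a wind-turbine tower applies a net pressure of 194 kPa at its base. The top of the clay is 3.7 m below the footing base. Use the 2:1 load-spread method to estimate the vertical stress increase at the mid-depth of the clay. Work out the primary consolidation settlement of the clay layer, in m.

Mid-depth of clay below the footing base: z = 3.7 + 7.5/2 = 7.45 m.
Stress increase at mid-clay by the 2:1 spreading method:
Δσ = qBL/((B+z)(L+z)) = 194×4.2×4.2/((4.2+7.45)(4.2+7.45)) = 25.214 kPa
Final effective stress: σ'_f = 129 + 25.214 = 154.21 kPa.
σ'_f = 154.21 ≤ σ'_p = 179 kPa, so the clay remains overconsolidated and only the recompression index applies:
S_c = C_r·H/(1+e₀)·log₁₀(σ'_f/σ'_0) = 0.058×7.5/1.89×log₁₀(154.21/129)
    = 0.23016 × 0.077523 = 0.01784 m

S_c ≈ 0.0178 m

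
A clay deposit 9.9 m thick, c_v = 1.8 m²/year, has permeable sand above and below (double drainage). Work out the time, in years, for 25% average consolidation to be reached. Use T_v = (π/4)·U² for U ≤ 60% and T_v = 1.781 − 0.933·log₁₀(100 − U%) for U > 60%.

t ≈ 0.668 years

Drainage path length: H_d = H/2 = 4.95 m (double drainage).
U ≤ 60%: T_v = (π/4)·U² = (π/4)×0.25² = 0.049087.
t = T_v·H_d²/c_v = 0.049087×4.95²/1.8 = 0.6682 years.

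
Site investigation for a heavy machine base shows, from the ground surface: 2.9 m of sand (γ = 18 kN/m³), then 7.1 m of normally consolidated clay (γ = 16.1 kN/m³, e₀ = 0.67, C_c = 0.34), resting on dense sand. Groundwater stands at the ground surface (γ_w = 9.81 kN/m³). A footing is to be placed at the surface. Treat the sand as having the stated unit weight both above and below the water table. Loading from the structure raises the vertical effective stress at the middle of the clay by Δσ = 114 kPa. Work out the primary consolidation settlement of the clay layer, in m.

S_c ≈ 0.782 m

Mid-depth of clay below the ground surface: z = 2.9 + 7.1/2 = 6.45 m.
Total vertical stress at mid-clay: σ_v = 18×2.9 + 16.1×3.55 = 109.35 kPa.
Pore pressure: u = 9.81×(6.45 − 0) = 63.275 kPa.
Initial effective stress: σ'_0 = σ_v − u = 109.35 − 63.275 = 46.075 kPa.
Final effective stress: σ'_f = σ'_0 + Δσ = 46.075 + 114 = 160.07 kPa.
Normally consolidated clay, so the full stress increment lies on the virgin compression line:
S_c = C_c·H/(1+e₀)·log₁₀(σ'_f/σ'_0) = 0.34×7.1/(1+0.67)×log₁₀(160.07/46.075)
    = 1.4455 × 0.54084 = 0.7818 m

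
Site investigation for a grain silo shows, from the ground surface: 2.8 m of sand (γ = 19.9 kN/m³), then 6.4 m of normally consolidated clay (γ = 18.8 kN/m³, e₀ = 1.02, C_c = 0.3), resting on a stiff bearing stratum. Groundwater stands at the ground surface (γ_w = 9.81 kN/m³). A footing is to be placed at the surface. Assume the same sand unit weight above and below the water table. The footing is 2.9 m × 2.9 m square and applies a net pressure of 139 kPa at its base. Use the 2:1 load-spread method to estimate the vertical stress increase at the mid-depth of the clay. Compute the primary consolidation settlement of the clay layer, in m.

S_c ≈ 0.095 m

Mid-depth of clay below the ground surface: z = 2.8 + 6.4/2 = 6 m.
Total vertical stress at mid-clay: σ_v = 19.9×2.8 + 18.8×3.2 = 115.88 kPa.
Pore pressure: u = 9.81×(6 − 0) = 58.86 kPa.
Initial effective stress: σ'_0 = σ_v − u = 115.88 − 58.86 = 57.02 kPa.
Stress increase at mid-clay by the 2:1 spreading method:
Δσ = qBL/((B+z)(L+z)) = 139×2.9×2.9/((2.9+6)(2.9+6)) = 14.758 kPa
Final effective stress: σ'_f = σ'_0 + Δσ = 57.02 + 14.758 = 71.778 kPa.
Normally consolidated clay, so the full stress increment lies on the virgin compression line:
S_c = C_c·H/(1+e₀)·log₁₀(σ'_f/σ'_0) = 0.3×6.4/(1+1.02)×log₁₀(71.778/57.02)
    = 0.9505 × 0.099964 = 0.09502 m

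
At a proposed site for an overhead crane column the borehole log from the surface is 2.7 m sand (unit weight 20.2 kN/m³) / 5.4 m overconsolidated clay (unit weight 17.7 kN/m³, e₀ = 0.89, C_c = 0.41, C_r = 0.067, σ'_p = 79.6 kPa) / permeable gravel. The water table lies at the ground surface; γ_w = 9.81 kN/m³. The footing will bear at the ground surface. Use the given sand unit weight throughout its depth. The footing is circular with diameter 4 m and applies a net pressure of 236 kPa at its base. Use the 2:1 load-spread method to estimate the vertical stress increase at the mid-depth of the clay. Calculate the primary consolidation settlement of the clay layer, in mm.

S_c ≈ 114 mm

Mid-depth of clay below the ground surface: z = 2.7 + 5.4/2 = 5.4 m.
Total vertical stress at mid-clay: σ_v = 20.2×2.7 + 17.7×2.7 = 102.33 kPa.
Pore pressure: u = 9.81×(5.4 − 0) = 52.974 kPa.
Initial effective stress: σ'_0 = σ_v − u = 102.33 − 52.974 = 49.356 kPa.
Stress increase at mid-clay by the 2:1 spreading method:
Δσ ≈ qD²/(D+z)² = 236×4²/(4+5.4)² = 42.734 kPa
Final effective stress: σ'_f = 49.356 + 42.734 = 92.09 kPa.
σ'_f = 92.09 > σ'_p = 79.6 kPa, so the stress path crosses the preconsolidation pressure — recompression up to σ'_p, then virgin compression beyond:
S_c = H/(1+e₀)·[C_r·log₁₀(σ'_p/σ'_0) + C_c·log₁₀(σ'_f/σ'_p)]
    = 5.4/1.89 × [0.067×log₁₀(79.6/49.356) + 0.41×log₁₀(92.09/79.6)]
    = 2.8571 × [0.013907 + 0.025953] = 0.1139 m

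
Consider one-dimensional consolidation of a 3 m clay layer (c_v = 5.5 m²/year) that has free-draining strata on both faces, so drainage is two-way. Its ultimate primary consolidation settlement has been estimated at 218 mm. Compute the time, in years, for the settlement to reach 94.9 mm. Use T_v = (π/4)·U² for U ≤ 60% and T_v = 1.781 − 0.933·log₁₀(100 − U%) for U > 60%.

Drainage path length: H_d = H/2 = 1.5 m (double drainage).
U = S(t)/S_ult = 94.9/218 = 0.4353.
U ≤ 60%: T_v = (π/4)·U² = (π/4)×0.43532² = 0.14884.
t = T_v·H_d²/c_v = 0.14884×1.5²/5.5 = 0.06089 years.

t ≈ 0.0609 years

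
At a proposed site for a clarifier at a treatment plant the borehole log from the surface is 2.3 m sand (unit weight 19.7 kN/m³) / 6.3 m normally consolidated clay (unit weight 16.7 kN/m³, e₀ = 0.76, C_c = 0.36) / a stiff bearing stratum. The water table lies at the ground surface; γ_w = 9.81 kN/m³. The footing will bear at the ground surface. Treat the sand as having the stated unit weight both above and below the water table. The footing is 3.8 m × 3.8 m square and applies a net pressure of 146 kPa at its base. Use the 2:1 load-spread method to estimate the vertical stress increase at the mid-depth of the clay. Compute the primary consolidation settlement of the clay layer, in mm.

S_c ≈ 247 mm

Mid-depth of clay below the ground surface: z = 2.3 + 6.3/2 = 5.45 m.
Total vertical stress at mid-clay: σ_v = 19.7×2.3 + 16.7×3.15 = 97.915 kPa.
Pore pressure: u = 9.81×(5.45 − 0) = 53.465 kPa.
Initial effective stress: σ'_0 = σ_v − u = 97.915 − 53.465 = 44.45 kPa.
Stress increase at mid-clay by the 2:1 spreading method:
Δσ = qBL/((B+z)(L+z)) = 146×3.8×3.8/((3.8+5.45)(3.8+5.45)) = 24.64 kPa
Final effective stress: σ'_f = σ'_0 + Δσ = 44.45 + 24.64 = 69.09 kPa.
Normally consolidated clay, so the full stress increment lies on the virgin compression line:
S_c = C_c·H/(1+e₀)·log₁₀(σ'_f/σ'_0) = 0.36×6.3/(1+0.76)×log₁₀(69.09/44.45)
    = 1.2886 × 0.19154 = 0.2468 m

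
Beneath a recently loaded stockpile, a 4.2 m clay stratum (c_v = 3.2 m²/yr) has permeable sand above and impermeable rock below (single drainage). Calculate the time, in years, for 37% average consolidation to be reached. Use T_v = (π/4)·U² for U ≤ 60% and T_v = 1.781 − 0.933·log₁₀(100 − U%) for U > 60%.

Drainage path length: H_d = H = 4.2 m (single drainage).
U ≤ 60%: T_v = (π/4)·U² = (π/4)×0.37² = 0.10752.
t = T_v·H_d²/c_v = 0.10752×4.2²/3.2 = 0.5927 years.

t ≈ 0.593 years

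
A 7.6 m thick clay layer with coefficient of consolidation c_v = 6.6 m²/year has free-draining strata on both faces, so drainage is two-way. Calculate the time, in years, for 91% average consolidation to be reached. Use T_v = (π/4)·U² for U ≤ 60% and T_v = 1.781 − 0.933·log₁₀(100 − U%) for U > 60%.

Drainage path length: H_d = H/2 = 3.8 m (double drainage).
U > 60%: T_v = 1.781 − 0.933·log₁₀(100 − 91) = 0.89069.
t = T_v·H_d²/c_v = 0.89069×3.8²/6.6 = 1.949 years.

t ≈ 1.95 years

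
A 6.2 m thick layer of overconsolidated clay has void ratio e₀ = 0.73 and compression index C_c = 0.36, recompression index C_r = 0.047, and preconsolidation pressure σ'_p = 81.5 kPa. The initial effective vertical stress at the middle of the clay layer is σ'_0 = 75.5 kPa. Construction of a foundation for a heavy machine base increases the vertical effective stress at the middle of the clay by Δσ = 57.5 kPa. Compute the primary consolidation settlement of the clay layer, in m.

Final effective stress: σ'_f = 75.5 + 57.5 = 133 kPa.
σ'_f = 133 > σ'_p = 81.5 kPa, so the stress path crosses the preconsolidation pressure — recompression up to σ'_p, then virgin compression beyond:
S_c = H/(1+e₀)·[C_r·log₁₀(σ'_p/σ'_0) + C_c·log₁₀(σ'_f/σ'_p)]
    = 6.2/1.73 × [0.047×log₁₀(81.5/75.5) + 0.36×log₁₀(133/81.5)]
    = 3.5838 × [0.0015609 + 0.07657] = 0.28 m

S_c ≈ 0.28 m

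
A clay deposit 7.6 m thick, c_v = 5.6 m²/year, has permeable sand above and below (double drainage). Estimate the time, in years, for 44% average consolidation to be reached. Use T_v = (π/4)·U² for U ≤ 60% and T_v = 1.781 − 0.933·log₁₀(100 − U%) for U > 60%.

t ≈ 0.392 years

Drainage path length: H_d = H/2 = 3.8 m (double drainage).
U ≤ 60%: T_v = (π/4)·U² = (π/4)×0.44² = 0.15205.
t = T_v·H_d²/c_v = 0.15205×3.8²/5.6 = 0.3921 years.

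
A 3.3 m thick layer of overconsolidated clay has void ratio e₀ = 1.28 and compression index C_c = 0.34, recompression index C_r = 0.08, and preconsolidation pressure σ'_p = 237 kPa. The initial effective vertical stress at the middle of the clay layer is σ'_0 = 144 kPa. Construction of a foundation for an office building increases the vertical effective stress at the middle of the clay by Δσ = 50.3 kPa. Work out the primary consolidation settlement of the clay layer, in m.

Final effective stress: σ'_f = 144 + 50.3 = 194.3 kPa.
σ'_f = 194.3 ≤ σ'_p = 237 kPa, so the clay remains overconsolidated and only the recompression index applies:
S_c = C_r·H/(1+e₀)·log₁₀(σ'_f/σ'_0) = 0.08×3.3/2.28×log₁₀(194.3/144)
    = 0.11579 × 0.13011 = 0.01507 m

S_c ≈ 0.0151 m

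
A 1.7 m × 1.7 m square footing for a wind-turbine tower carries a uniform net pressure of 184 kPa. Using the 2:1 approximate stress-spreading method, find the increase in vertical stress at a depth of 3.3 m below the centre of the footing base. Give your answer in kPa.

Δσ_z ≈ 21.3 kPa

By the 2:1 method the load spreads at 1 horizontal : 2 vertical, so at depth z the loaded area has grown by z in each plan dimension:
Δσ = qBL/((B+z)(L+z)) = 184×1.7×1.7/((1.7+3.3)(1.7+3.3)) = 21.27 kPa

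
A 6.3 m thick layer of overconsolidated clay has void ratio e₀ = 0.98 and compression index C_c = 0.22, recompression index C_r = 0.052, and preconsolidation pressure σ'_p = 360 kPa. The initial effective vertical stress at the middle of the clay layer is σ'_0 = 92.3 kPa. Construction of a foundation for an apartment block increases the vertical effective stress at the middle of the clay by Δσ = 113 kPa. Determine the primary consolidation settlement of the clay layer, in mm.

S_c ≈ 57.4 mm

Final effective stress: σ'_f = 92.3 + 113 = 205.3 kPa.
σ'_f = 205.3 ≤ σ'_p = 360 kPa, so the clay remains overconsolidated and only the recompression index applies:
S_c = C_r·H/(1+e₀)·log₁₀(σ'_f/σ'_0) = 0.052×6.3/1.98×log₁₀(205.3/92.3)
    = 0.16545 × 0.34719 = 0.05744 m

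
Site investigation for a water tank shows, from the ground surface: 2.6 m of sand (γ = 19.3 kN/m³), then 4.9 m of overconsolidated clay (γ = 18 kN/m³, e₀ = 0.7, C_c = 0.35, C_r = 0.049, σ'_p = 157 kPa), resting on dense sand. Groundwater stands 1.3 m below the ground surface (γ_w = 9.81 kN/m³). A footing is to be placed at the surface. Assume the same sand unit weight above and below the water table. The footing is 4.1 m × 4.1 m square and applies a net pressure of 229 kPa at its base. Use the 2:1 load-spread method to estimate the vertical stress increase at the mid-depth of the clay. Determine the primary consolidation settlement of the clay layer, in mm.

S_c ≈ 36 mm

Mid-depth of clay below the ground surface: z = 2.6 + 4.9/2 = 5.05 m.
Total vertical stress at mid-clay: σ_v = 19.3×2.6 + 18×2.45 = 94.28 kPa.
Pore pressure: u = 9.81×(5.05 − 1.3) = 36.788 kPa.
Initial effective stress: σ'_0 = σ_v − u = 94.28 − 36.788 = 57.492 kPa.
Stress increase at mid-clay by the 2:1 spreading method:
Δσ = qBL/((B+z)(L+z)) = 229×4.1×4.1/((4.1+5.05)(4.1+5.05)) = 45.979 kPa
Final effective stress: σ'_f = 57.492 + 45.979 = 103.47 kPa.
σ'_f = 103.47 ≤ σ'_p = 157 kPa, so the clay remains overconsolidated and only the recompression index applies:
S_c = C_r·H/(1+e₀)·log₁₀(σ'_f/σ'_0) = 0.049×4.9/1.7×log₁₀(103.47/57.492)
    = 0.14124 × 0.25521 = 0.03605 m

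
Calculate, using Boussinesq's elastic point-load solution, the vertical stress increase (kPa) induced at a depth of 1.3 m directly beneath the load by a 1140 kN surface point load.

Δσ_z ≈ 322 kPa

Boussinesq vertical stress below a point load on an elastic half-space:
Δσ_z = 3P/(2πz²) · [1 + (r/z)²]^(−5/2)
r/z = 0/1.3 = 0; [1+(r/z)²]^(−5/2) = 1.
Δσ_z = 3×1140/(2π×1.3²) × 1 = 322.08 × 1 = 322.1 kPa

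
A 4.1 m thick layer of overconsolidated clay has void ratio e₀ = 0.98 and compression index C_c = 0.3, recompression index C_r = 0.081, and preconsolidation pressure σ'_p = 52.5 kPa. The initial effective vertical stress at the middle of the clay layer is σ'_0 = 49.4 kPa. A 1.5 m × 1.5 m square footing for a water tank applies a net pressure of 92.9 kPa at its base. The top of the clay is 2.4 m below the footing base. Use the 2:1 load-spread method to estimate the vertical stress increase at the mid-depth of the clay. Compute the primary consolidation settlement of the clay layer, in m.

S_c ≈ 0.0185 m

Mid-depth of clay below the footing base: z = 2.4 + 4.1/2 = 4.45 m.
Stress increase at mid-clay by the 2:1 spreading method:
Δσ = qBL/((B+z)(L+z)) = 92.9×1.5×1.5/((1.5+4.45)(1.5+4.45)) = 5.9042 kPa
Final effective stress: σ'_f = 49.4 + 5.9042 = 55.304 kPa.
σ'_f = 55.304 > σ'_p = 52.5 kPa, so the stress path crosses the preconsolidation pressure — recompression up to σ'_p, then virgin compression beyond:
S_c = H/(1+e₀)·[C_r·log₁₀(σ'_p/σ'_0) + C_c·log₁₀(σ'_f/σ'_p)]
    = 4.1/1.98 × [0.081×log₁₀(52.5/49.4) + 0.3×log₁₀(55.304/52.5)]
    = 2.0707 × [0.002141 + 0.0067792] = 0.01847 m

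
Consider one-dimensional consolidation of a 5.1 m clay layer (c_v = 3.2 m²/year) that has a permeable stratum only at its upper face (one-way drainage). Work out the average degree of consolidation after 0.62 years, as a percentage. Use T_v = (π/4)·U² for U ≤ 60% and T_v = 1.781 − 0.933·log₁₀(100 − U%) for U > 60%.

Drainage path length: H_d = H = 5.1 m (single drainage).
T_v = c_v·t/H_d² = 3.2×0.62/5.1² = 0.076278.
T_v = 0.076278 corresponds to the U ≤ 60% branch:
U = √(4T_v/π) = 0.3116

U ≈ 31.2 %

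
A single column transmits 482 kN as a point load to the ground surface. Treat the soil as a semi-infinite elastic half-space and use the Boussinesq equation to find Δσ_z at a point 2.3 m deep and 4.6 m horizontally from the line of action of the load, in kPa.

Boussinesq vertical stress below a point load on an elastic half-space:
Δσ_z = 3P/(2πz²) · [1 + (r/z)²]^(−5/2)
r/z = 4.6/2.3 = 2; [1+(r/z)²]^(−5/2) = 0.017889.
Δσ_z = 3×482/(2π×2.3²) × 0.017889 = 43.504 × 0.017889 = 0.7782 kPa

Δσ_z ≈ 0.778 kPa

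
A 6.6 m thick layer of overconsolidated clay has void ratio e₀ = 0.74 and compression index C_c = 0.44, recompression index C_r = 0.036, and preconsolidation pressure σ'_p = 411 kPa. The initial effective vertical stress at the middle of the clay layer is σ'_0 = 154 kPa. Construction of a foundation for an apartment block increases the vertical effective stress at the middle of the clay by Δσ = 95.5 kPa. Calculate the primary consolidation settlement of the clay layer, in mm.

S_c ≈ 28.6 mm

Final effective stress: σ'_f = 154 + 95.5 = 249.5 kPa.
σ'_f = 249.5 ≤ σ'_p = 411 kPa, so the clay remains overconsolidated and only the recompression index applies:
S_c = C_r·H/(1+e₀)·log₁₀(σ'_f/σ'_0) = 0.036×6.6/1.74×log₁₀(249.5/154)
    = 0.13655 × 0.20955 = 0.02861 m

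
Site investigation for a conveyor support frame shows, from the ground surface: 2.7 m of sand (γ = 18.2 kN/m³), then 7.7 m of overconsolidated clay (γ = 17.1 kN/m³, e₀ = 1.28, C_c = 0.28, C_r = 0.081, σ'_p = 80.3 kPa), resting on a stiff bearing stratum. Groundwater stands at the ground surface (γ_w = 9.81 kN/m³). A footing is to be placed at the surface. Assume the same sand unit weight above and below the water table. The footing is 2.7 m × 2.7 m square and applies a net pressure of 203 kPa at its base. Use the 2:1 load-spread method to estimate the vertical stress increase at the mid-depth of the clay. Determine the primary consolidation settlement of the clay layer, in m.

Mid-depth of clay below the ground surface: z = 2.7 + 7.7/2 = 6.55 m.
Total vertical stress at mid-clay: σ_v = 18.2×2.7 + 17.1×3.85 = 114.98 kPa.
Pore pressure: u = 9.81×(6.55 − 0) = 64.255 kPa.
Initial effective stress: σ'_0 = σ_v − u = 114.98 − 64.255 = 50.725 kPa.
Stress increase at mid-clay by the 2:1 spreading method:
Δσ = qBL/((B+z)(L+z)) = 203×2.7×2.7/((2.7+6.55)(2.7+6.55)) = 17.296 kPa
Final effective stress: σ'_f = 50.725 + 17.296 = 68.021 kPa.
σ'_f = 68.021 ≤ σ'_p = 80.3 kPa, so the clay remains overconsolidated and only the recompression index applies:
S_c = C_r·H/(1+e₀)·log₁₀(σ'_f/σ'_0) = 0.081×7.7/2.28×log₁₀(68.021/50.725)
    = 0.27355 × 0.12742 = 0.03486 m

S_c ≈ 0.0349 m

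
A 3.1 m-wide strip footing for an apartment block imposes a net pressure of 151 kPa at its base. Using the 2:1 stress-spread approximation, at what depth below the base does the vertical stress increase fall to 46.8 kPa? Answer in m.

z ≈ 6.9 m

2:1 spreading — at depth z the loaded area has grown by z in each plan dimension:
qB/(B+z) = Δσ_z ⇒ z = qB/Δσ_z − B = 151×3.1/46.8 − 3.1 = 6.902 m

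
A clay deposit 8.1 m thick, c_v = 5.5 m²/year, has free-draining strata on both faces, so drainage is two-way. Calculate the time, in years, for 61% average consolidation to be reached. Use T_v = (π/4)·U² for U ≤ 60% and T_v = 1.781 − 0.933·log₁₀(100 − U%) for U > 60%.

Drainage path length: H_d = H/2 = 4.05 m (double drainage).
U > 60%: T_v = 1.781 − 0.933·log₁₀(100 − 61) = 0.29654.
t = T_v·H_d²/c_v = 0.29654×4.05²/5.5 = 0.8844 years.

t ≈ 0.884 years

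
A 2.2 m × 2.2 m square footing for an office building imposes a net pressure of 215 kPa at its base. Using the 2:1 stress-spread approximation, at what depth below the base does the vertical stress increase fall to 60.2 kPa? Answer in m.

2:1 spreading — at depth z the loaded area has grown by z in each plan dimension:
qB²/(B+z)² = Δσ_z ⇒ z = B(√(q/Δσ_z) − 1) = 2.2×(√(215/60.2) − 1) = 1.958 m

z ≈ 1.96 m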